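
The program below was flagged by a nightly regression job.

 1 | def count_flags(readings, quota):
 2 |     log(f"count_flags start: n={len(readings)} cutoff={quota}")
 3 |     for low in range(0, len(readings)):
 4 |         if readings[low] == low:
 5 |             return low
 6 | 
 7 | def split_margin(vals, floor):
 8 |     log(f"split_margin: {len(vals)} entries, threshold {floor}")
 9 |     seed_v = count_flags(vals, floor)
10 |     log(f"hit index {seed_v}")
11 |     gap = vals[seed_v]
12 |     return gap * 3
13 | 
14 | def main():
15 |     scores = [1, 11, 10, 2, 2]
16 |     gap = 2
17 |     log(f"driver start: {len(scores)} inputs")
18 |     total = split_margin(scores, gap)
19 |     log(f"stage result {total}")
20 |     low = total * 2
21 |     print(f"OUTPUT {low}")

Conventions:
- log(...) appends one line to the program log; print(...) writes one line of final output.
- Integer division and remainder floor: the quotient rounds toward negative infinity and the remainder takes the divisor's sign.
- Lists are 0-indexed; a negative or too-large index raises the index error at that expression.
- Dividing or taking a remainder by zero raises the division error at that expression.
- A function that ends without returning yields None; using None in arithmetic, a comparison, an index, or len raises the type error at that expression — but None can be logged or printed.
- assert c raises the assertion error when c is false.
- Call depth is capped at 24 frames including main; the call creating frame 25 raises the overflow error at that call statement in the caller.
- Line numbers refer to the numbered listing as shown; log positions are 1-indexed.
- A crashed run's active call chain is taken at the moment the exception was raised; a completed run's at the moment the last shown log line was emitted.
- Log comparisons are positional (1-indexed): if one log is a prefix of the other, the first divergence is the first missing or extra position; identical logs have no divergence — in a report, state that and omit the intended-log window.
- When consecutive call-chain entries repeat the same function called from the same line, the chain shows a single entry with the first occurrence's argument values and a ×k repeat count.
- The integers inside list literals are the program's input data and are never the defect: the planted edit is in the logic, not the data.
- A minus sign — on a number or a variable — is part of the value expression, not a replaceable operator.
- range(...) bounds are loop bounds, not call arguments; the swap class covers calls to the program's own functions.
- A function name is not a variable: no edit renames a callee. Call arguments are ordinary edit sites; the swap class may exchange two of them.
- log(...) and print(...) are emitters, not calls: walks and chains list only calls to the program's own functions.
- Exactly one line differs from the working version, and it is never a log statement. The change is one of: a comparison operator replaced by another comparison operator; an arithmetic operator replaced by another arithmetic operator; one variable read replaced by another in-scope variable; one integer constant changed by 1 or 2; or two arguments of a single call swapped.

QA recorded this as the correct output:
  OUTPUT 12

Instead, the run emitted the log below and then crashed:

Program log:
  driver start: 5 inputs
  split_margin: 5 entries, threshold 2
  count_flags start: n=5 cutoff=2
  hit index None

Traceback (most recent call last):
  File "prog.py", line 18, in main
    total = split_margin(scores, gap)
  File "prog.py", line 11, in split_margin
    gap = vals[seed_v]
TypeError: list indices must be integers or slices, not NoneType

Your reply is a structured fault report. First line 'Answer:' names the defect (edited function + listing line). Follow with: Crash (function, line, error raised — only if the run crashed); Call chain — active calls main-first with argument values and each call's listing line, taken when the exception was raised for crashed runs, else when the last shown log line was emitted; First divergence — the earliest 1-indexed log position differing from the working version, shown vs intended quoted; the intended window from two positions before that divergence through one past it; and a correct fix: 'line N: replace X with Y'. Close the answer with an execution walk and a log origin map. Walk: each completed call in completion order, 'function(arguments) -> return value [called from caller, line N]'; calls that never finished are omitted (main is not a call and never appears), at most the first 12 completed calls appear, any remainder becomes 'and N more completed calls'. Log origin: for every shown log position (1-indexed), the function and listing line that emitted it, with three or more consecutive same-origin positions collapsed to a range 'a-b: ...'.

Answer: the defect is in count_flags at line 4.
Key observation: Position 4 is the first bad log line: 'hit index None' should read 'hit index 3'.
Crash: split_margin, line 11, TypeError.
Call chain: main -> split_margin([1, 11, 10, 2, 2], 2) (called at line 18).
First divergence: at position 4 the run shows 'hit index None' where the working version logs 'hit index 3'.
Intended log window:
  2: split_margin: 5 entries, threshold 2
  3: count_flags start: n=5 cutoff=2
  4: hit index 3
  5: stage result 6
Execution walk:
  count_flags([1, 11, 10, 2, 2], 2) -> None  [called from split_margin, line 9]
Log line origins:
  1: from main, line 17
  2: from split_margin, line 8
  3: from count_flags, line 2
  4: from split_margin, line 10
A correct fix: line 4: replace `readings[low] == low` with `readings[low] == quota`.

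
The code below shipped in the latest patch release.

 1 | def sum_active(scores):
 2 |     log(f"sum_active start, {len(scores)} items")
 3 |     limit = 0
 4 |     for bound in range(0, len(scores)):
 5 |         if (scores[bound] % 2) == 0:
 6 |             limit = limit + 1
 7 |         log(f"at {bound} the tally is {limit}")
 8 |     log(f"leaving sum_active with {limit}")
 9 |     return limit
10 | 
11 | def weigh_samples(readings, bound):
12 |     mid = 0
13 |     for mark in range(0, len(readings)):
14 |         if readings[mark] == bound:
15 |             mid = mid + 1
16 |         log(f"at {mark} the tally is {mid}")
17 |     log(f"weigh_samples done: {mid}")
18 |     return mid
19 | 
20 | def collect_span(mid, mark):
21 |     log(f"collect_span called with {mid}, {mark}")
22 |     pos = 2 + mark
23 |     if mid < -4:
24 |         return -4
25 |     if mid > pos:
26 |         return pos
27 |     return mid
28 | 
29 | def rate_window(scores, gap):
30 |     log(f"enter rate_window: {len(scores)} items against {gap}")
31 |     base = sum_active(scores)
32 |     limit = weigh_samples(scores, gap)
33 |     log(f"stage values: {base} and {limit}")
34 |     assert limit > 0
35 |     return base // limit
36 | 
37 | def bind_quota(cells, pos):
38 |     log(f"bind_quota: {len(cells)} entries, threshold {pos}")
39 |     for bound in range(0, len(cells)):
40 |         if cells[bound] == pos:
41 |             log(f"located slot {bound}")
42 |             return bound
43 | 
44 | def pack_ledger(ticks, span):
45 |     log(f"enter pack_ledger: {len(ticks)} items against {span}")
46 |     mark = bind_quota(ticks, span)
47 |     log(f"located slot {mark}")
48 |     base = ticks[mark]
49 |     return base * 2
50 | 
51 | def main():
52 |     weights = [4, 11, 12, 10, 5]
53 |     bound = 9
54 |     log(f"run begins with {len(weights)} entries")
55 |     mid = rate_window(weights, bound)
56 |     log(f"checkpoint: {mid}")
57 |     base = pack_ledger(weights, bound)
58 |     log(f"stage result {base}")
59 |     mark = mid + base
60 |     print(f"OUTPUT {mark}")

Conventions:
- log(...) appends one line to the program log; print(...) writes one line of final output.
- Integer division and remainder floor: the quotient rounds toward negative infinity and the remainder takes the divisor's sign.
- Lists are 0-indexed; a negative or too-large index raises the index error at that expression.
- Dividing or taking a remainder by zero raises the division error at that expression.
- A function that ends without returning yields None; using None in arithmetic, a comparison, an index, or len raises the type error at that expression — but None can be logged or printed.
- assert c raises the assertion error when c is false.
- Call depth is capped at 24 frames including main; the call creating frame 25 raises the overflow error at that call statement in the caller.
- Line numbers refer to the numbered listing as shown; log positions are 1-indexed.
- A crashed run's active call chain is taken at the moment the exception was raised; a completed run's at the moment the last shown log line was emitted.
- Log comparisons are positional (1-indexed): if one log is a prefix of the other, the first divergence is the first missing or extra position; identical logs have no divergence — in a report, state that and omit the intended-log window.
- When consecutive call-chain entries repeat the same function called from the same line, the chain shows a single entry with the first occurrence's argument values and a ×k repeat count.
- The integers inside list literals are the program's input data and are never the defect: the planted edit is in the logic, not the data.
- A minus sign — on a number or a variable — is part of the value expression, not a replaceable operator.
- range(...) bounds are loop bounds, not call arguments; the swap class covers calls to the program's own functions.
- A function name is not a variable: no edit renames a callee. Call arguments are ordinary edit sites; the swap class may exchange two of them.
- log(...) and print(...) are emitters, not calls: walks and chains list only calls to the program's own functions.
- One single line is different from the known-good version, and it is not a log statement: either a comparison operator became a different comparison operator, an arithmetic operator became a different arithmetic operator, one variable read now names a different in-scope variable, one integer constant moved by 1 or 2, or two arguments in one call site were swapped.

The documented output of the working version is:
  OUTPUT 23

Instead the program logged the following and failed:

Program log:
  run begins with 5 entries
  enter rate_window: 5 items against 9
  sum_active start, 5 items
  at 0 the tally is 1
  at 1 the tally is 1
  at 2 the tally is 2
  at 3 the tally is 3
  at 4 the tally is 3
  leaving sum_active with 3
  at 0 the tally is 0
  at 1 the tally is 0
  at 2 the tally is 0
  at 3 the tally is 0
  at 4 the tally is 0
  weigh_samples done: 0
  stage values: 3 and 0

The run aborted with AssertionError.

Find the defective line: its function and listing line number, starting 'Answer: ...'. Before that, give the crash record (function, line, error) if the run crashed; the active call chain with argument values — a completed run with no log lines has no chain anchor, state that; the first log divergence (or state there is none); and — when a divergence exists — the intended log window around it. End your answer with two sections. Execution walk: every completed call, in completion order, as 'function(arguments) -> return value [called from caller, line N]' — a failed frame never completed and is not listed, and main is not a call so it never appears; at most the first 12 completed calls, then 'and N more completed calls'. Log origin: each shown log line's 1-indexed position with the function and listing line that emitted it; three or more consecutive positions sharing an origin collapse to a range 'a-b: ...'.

Answer: the defect is in main at line 53.
Core observation: At log position 2 the runs split — shown 'enter rate_window: 5 items against 9', but the working version logs 'enter rate_window: 5 items against 10'.
Crash: rate_window, line 34, AssertionError.
Call chain: main -> rate_window([4, 11, 12, 10, 5], 9) (called at line 55).
First divergence: position 2; shown 'enter rate_window: 5 items against 9' vs intended 'enter rate_window: 5 items against 10'.
Intended log window:
  1: run begins with 5 entries
  2: enter rate_window: 5 items against 10
  3: sum_active start, 5 items
Execution walk:
  sum_active([4, 11, 12, 10, 5]) -> 3  [called from rate_window, line 31]
  weigh_samples([4, 11, 12, 10, 5], 9) -> 0  [called from rate_window, line 32]
Log line origins:
  1 — main, line 54
  2 — rate_window, line 30
  3 — sum_active, line 2
  4-8 — sum_active, line 7
  9 — sum_active, line 8
  10-14 — weigh_samples, line 16
  15 — weigh_samples, line 17
  16 — rate_window, line 33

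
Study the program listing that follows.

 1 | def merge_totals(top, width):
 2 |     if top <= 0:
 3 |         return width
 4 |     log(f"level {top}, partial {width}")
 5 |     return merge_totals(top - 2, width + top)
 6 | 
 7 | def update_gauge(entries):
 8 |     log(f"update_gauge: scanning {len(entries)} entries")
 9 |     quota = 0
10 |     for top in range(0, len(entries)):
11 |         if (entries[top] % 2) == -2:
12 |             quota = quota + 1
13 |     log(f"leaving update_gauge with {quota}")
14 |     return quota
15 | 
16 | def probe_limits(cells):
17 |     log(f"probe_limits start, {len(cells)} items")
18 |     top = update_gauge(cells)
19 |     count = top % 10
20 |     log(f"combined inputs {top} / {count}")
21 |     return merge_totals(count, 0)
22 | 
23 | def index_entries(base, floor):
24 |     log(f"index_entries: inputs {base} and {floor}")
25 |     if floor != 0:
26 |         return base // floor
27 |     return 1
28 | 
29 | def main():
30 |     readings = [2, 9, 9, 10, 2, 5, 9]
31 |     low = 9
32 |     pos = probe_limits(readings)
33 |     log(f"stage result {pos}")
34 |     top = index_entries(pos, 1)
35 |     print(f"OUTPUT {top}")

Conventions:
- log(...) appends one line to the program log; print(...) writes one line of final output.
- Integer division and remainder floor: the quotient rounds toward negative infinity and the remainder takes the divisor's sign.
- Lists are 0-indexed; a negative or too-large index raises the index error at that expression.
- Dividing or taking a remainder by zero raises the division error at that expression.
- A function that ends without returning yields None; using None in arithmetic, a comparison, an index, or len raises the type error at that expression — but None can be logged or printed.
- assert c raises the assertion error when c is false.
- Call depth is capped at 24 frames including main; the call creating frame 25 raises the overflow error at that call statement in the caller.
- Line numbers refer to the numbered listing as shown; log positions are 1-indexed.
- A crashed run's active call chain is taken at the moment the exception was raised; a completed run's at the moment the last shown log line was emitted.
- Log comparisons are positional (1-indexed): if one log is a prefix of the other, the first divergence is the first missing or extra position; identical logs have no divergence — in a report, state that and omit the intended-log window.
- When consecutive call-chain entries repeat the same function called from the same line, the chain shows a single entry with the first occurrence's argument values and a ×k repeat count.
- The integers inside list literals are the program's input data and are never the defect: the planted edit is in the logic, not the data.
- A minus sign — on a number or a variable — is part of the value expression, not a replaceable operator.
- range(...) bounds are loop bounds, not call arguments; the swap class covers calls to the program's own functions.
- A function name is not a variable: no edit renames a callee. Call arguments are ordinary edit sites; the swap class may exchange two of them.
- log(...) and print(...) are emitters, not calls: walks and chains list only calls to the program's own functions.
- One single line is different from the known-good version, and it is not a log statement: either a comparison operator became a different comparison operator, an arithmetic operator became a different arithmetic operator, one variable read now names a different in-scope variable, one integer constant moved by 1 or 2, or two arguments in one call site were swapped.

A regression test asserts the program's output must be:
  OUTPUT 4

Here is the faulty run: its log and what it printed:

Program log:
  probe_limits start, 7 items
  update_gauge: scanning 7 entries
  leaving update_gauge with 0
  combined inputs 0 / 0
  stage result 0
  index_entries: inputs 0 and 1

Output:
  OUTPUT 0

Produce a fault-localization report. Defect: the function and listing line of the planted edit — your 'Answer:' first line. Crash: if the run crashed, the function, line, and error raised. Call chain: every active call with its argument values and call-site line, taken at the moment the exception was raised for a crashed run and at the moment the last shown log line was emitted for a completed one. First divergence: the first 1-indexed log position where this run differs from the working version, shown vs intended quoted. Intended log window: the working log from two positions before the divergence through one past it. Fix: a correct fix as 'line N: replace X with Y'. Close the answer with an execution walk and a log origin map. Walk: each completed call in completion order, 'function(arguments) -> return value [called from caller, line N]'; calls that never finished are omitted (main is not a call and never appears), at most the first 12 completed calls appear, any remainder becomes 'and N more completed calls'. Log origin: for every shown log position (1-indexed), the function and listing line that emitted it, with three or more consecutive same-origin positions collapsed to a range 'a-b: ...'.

Answer: the defect is in update_gauge at line 11.
Core observation: At log position 3 the runs split — shown 'leaving update_gauge with 0', but the working version logs 'leaving update_gauge with 3'.
Call chain: main -> index_entries(0, 1) (called at line 34).
First divergence: position 3 — shown 'leaving update_gauge with 0', intended 'leaving update_gauge with 3'.
Intended log window:
  1: probe_limits start, 7 items
  2: update_gauge: scanning 7 entries
  3: leaving update_gauge with 3
  4: combined inputs 3 / 3
Execution walk:
  update_gauge([2, 9, 9, 10, 2, 5, 9]) -> 0  [called from probe_limits, line 18]
  merge_totals(0, 0) -> 0  [called from probe_limits, line 21]
  probe_limits([2, 9, 9, 10, 2, 5, 9]) -> 0  [called from main, line 32]
  index_entries(0, 1) -> 0  [called from main, line 34]
Log origin:
  1 — probe_limits, line 17
  2 — update_gauge, line 8
  3 — update_gauge, line 13
  4 — probe_limits, line 20
  5 — main, line 33
  6 — index_entries, line 24
A correct fix: line 11: replace `-2` with `0`.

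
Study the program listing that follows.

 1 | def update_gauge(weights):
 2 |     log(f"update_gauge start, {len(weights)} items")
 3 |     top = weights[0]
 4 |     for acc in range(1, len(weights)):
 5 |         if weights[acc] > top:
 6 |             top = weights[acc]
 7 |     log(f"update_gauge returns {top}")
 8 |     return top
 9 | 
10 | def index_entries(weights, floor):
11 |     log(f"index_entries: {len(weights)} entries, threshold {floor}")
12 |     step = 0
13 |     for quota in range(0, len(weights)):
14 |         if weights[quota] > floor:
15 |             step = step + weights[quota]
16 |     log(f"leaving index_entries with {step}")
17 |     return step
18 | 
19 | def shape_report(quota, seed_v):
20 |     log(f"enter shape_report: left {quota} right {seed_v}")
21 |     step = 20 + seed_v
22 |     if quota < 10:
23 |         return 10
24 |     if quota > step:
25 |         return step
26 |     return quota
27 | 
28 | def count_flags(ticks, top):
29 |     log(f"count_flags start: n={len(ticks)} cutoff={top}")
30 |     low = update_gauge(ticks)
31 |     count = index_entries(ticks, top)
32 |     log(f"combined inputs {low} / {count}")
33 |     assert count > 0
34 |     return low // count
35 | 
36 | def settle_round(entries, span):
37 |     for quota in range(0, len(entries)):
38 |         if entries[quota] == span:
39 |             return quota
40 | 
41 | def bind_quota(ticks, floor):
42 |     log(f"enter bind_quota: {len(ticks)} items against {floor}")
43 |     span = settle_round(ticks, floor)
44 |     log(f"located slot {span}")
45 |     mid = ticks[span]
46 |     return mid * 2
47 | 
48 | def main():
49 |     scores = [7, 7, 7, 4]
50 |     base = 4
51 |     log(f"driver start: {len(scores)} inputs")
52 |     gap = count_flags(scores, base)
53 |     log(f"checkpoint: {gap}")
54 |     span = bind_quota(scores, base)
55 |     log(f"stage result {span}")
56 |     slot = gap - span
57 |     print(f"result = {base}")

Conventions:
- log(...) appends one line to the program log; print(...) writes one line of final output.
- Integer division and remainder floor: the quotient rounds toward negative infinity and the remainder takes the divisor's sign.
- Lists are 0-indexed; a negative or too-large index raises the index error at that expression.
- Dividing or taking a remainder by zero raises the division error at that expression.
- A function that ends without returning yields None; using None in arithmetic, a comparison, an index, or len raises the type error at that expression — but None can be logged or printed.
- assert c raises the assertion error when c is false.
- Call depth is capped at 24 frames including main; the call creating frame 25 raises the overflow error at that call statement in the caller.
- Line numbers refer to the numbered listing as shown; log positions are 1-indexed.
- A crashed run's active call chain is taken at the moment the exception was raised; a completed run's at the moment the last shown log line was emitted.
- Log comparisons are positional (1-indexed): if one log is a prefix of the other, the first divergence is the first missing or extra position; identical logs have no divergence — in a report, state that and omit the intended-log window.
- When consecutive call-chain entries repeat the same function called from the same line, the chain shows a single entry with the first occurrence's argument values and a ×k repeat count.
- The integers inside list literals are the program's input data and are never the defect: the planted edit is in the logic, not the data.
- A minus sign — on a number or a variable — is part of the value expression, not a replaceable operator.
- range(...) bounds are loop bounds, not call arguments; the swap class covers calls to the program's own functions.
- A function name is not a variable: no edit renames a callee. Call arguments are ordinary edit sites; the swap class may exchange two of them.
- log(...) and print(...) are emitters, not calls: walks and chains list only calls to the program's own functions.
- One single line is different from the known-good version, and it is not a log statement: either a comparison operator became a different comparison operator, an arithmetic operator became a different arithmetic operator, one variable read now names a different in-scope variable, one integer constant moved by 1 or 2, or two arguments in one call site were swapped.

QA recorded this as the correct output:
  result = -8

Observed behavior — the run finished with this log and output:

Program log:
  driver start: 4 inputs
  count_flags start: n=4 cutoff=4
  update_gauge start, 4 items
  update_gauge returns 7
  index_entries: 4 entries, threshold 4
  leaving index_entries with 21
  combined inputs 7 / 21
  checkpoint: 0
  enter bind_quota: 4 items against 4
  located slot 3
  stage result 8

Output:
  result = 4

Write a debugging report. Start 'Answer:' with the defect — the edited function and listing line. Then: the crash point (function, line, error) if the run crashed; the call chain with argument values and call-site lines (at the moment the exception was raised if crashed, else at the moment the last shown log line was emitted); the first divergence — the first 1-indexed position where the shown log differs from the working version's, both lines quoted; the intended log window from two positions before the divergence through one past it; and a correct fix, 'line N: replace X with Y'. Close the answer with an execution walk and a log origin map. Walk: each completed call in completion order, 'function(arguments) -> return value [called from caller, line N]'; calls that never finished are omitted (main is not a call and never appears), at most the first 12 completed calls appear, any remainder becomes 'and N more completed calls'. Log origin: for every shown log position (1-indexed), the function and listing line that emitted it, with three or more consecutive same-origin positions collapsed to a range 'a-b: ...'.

Answer: the defect is in main at line 57.
Core observation: The two runs log identically and part ways only at the printed values.
Call chain: main.
First divergence: there is none — every log position agrees.
Execution walk:
  update_gauge([7, 7, 7, 4]) -> 7  [called from count_flags, line 30]
  index_entries([7, 7, 7, 4], 4) -> 21  [called from count_flags, line 31]
  count_flags([7, 7, 7, 4], 4) -> 0  [called from main, line 52]
  settle_round([7, 7, 7, 4], 4) -> 3  [called from bind_quota, line 43]
  bind_quota([7, 7, 7, 4], 4) -> 8  [called from main, line 54]
Log line origins:
  1: logged in main at line 51
  2: logged in count_flags at line 29
  3: logged in update_gauge at line 2
  4: logged in update_gauge at line 7
  5: logged in index_entries at line 11
  6: logged in index_entries at line 16
  7: logged in count_flags at line 32
  8: logged in main at line 53
  9: logged in bind_quota at line 42
  10: logged in bind_quota at line 44
  11: logged in main at line 55
A correct fix: line 57: replace `base` with `slot`.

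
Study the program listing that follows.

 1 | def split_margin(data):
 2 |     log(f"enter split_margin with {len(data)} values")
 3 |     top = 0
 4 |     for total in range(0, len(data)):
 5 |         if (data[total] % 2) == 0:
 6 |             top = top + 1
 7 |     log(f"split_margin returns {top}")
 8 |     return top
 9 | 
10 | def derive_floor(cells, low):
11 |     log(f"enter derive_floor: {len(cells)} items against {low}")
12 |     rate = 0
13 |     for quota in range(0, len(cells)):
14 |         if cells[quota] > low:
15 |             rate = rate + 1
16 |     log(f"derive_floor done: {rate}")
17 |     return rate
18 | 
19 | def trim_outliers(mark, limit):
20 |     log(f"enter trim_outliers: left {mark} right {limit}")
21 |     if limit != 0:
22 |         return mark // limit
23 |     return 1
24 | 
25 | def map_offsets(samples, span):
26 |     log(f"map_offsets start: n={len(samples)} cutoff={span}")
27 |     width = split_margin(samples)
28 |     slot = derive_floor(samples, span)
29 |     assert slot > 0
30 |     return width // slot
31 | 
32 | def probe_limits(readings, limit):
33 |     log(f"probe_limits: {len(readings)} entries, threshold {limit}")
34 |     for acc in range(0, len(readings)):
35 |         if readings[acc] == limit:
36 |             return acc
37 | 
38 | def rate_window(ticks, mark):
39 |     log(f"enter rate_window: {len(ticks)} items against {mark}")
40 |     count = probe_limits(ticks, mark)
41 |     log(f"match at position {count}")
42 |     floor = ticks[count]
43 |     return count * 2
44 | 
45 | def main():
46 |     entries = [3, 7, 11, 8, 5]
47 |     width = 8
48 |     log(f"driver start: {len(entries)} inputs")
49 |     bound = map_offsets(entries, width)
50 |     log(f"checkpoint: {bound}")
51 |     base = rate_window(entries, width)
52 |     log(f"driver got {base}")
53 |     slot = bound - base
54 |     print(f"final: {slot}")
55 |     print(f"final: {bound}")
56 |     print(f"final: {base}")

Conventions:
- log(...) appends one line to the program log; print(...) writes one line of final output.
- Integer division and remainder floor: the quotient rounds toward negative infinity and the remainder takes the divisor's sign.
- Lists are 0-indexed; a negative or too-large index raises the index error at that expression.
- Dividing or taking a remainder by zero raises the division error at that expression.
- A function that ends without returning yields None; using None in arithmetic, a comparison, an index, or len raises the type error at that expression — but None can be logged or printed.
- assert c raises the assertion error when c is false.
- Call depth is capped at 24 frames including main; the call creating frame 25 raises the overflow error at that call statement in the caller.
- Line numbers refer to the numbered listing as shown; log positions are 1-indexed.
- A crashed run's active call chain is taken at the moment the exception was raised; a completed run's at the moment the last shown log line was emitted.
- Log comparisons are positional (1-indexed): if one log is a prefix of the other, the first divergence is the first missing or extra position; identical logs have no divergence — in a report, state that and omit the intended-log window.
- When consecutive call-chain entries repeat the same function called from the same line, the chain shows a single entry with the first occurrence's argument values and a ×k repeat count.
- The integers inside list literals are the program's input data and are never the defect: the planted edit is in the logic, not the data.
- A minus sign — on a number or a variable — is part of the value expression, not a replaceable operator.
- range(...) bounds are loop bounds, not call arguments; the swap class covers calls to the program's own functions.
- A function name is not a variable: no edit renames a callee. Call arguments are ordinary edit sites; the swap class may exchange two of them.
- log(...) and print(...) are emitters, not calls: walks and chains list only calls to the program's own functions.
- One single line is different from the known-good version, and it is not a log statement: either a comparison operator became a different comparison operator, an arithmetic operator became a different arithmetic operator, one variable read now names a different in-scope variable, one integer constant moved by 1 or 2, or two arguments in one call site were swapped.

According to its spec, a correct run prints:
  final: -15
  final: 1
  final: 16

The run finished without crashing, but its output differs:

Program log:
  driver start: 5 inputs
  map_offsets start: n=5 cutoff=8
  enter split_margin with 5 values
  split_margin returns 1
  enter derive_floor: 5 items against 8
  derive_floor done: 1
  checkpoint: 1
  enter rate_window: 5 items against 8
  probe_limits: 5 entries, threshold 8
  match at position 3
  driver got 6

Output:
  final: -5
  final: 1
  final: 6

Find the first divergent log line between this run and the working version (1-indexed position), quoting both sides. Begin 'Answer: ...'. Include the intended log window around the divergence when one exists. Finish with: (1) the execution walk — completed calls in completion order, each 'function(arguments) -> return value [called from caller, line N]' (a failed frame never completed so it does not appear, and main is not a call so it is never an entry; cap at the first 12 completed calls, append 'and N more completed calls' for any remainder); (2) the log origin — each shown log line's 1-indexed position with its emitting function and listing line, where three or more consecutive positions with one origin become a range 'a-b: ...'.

Answer: position 11; shown 'driver got 6' vs intended 'driver got 16'.
Intended log window:
  9: probe_limits: 5 entries, threshold 8
  10: match at position 3
  11: driver got 16
Execution walk:
  split_margin([3, 7, 11, 8, 5]) -> 1  [called from map_offsets, line 27]
  derive_floor([3, 7, 11, 8, 5], 8) -> 1  [called from map_offsets, line 28]
  map_offsets([3, 7, 11, 8, 5], 8) -> 1  [called from main, line 49]
  probe_limits([3, 7, 11, 8, 5], 8) -> 3  [called from rate_window, line 40]
  rate_window([3, 7, 11, 8, 5], 8) -> 6  [called from main, line 51]
Log origins:
  1: from main, line 48
  2: from map_offsets, line 26
  3: from split_margin, line 2
  4: from split_margin, line 7
  5: from derive_floor, line 11
  6: from derive_floor, line 16
  7: from main, line 50
  8: from rate_window, line 39
  9: from probe_limits, line 33
  10: from rate_window, line 41
  11: from main, line 52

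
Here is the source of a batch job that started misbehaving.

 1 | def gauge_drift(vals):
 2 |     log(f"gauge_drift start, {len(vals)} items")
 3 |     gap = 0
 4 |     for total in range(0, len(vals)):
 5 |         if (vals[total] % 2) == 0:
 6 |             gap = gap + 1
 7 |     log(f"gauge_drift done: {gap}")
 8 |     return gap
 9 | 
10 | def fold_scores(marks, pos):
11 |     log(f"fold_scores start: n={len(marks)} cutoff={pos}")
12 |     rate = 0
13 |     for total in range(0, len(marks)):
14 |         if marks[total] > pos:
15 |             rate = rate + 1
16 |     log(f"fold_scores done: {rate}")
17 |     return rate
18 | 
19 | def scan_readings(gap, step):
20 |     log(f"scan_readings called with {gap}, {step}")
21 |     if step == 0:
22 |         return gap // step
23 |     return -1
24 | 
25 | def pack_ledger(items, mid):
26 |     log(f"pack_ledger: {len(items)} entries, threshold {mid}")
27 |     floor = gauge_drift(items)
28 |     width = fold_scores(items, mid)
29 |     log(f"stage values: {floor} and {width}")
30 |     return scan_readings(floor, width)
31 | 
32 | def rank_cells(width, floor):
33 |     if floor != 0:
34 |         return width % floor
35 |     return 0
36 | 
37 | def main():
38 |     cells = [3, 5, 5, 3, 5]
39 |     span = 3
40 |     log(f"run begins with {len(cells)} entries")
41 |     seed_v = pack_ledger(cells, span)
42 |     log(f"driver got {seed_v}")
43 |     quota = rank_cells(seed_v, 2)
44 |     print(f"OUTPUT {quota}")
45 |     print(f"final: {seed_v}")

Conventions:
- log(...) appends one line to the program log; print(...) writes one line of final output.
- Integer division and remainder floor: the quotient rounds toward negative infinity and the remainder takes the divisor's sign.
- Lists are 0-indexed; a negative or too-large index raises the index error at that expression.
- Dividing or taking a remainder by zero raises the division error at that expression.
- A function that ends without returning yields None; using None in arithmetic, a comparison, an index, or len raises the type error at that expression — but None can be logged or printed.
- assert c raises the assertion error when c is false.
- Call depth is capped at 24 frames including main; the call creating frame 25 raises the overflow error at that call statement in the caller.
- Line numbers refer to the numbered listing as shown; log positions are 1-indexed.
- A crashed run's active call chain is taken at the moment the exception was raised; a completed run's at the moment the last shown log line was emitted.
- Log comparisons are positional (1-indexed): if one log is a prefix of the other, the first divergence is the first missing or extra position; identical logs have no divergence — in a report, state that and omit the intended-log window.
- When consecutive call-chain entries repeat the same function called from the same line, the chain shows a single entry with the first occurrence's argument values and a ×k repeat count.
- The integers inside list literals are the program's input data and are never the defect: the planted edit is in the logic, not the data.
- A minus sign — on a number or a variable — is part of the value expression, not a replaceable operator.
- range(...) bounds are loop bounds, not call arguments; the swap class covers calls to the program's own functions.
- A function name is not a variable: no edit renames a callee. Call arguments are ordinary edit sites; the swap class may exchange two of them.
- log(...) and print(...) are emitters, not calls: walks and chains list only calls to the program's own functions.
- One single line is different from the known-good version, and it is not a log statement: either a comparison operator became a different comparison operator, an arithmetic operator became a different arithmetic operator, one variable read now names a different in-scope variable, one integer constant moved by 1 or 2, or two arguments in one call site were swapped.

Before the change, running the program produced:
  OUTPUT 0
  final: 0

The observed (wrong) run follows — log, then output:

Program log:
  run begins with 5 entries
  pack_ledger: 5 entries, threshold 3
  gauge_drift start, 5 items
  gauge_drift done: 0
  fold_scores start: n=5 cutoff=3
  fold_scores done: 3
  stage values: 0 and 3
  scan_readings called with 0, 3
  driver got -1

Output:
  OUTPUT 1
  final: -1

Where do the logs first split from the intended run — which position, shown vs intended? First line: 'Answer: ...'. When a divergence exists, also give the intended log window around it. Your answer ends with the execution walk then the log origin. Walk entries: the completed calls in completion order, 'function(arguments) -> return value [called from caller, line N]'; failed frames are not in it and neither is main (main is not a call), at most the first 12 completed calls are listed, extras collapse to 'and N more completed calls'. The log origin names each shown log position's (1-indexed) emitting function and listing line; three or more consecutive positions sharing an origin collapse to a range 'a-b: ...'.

Answer: position 9 — the shown line 'driver got -1' should read 'driver got 0'.
Intended log window:
  7: stage values: 0 and 3
  8: scan_readings called with 0, 3
  9: driver got 0
Execution walk:
  gauge_drift([3, 5, 5, 3, 5]) -> 0  [called from pack_ledger, line 27]
  fold_scores([3, 5, 5, 3, 5], 3) -> 3  [called from pack_ledger, line 28]
  scan_readings(0, 3) -> -1  [called from pack_ledger, line 30]
  pack_ledger([3, 5, 5, 3, 5], 3) -> -1  [called from main, line 41]
  rank_cells(-1, 2) -> 1  [called from main, line 43]
Log line origins:
  1 — main, line 40
  2 — pack_ledger, line 26
  3 — gauge_drift, line 2
  4 — gauge_drift, line 7
  5 — fold_scores, line 11
  6 — fold_scores, line 16
  7 — pack_ledger, line 29
  8 — scan_readings, line 20
  9 — main, line 42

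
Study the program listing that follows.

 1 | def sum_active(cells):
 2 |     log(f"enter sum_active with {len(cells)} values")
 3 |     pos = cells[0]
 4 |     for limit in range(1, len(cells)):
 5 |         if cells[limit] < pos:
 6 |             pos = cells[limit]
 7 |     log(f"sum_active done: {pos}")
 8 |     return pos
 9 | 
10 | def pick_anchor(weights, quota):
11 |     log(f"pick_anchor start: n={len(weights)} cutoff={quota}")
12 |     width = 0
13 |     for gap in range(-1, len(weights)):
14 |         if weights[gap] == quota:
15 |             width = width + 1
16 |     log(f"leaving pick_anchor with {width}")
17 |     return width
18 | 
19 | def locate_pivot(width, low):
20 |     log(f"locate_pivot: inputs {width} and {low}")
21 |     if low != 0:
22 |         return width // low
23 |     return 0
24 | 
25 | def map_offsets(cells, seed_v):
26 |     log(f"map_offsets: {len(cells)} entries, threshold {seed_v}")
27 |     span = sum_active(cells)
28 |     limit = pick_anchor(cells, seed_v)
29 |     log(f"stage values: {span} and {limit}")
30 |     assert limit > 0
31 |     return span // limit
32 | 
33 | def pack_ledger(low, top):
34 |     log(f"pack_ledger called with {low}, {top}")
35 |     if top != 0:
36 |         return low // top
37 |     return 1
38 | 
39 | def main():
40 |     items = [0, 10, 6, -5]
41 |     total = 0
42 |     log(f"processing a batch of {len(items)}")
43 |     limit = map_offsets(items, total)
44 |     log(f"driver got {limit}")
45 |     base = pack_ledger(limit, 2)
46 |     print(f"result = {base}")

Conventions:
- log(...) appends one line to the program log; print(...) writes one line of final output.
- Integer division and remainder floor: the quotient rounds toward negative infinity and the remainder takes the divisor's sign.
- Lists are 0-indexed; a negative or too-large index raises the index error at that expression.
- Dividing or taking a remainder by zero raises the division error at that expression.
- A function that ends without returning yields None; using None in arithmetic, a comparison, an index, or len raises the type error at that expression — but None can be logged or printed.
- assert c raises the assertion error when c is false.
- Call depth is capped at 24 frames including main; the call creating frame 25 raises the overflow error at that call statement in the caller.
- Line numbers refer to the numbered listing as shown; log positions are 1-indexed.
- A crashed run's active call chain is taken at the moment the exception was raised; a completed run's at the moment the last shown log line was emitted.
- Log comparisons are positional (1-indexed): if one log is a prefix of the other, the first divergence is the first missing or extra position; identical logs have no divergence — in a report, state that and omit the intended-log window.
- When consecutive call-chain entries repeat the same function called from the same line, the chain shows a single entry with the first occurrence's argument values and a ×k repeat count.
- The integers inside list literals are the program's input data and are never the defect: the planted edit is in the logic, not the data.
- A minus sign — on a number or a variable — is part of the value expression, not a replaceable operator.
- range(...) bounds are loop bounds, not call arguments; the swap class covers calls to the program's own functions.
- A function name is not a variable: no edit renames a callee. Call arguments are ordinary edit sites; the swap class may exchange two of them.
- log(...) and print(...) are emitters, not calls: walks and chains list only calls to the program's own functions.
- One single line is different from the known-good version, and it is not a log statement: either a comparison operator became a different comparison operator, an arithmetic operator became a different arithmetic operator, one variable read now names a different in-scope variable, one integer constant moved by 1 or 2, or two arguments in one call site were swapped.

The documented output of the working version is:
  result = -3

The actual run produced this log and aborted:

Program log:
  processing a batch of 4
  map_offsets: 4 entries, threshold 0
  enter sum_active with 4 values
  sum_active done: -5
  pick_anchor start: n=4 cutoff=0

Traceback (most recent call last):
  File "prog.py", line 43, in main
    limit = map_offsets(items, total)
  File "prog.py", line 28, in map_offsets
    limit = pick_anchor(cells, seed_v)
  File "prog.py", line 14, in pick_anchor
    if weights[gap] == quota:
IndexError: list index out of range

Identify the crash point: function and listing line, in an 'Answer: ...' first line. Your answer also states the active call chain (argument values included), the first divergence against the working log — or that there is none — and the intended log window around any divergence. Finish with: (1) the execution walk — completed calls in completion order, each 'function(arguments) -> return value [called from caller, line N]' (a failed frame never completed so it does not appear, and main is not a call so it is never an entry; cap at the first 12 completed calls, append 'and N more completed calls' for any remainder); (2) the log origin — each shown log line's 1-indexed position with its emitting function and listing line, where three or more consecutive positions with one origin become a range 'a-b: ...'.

Answer: the error was raised in pick_anchor, line 14.
The tell: The shown log is a 5-line prefix of the intended one, whose next entry is 'leaving pick_anchor with 1'.
Call chain: main -> map_offsets([0, 10, 6, -5], 0) (called at line 43) -> pick_anchor([0, 10, 6, -5], 0) (called at line 28).
First divergence: position 6 (shown log ended at 5 lines; the working version continues: 'leaving pick_anchor with 1').
Intended log window:
  4: sum_active done: -5
  5: pick_anchor start: n=4 cutoff=0
  6: leaving pick_anchor with 1
  7: stage values: -5 and 1
Execution walk:
  sum_active([0, 10, 6, -5]) -> -5  [called from map_offsets, line 27]
Origin of each log line:
  1: logged in main at line 42
  2: logged in map_offsets at line 26
  3: logged in sum_active at line 2
  4: logged in sum_active at line 7
  5: logged in pick_anchor at line 11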